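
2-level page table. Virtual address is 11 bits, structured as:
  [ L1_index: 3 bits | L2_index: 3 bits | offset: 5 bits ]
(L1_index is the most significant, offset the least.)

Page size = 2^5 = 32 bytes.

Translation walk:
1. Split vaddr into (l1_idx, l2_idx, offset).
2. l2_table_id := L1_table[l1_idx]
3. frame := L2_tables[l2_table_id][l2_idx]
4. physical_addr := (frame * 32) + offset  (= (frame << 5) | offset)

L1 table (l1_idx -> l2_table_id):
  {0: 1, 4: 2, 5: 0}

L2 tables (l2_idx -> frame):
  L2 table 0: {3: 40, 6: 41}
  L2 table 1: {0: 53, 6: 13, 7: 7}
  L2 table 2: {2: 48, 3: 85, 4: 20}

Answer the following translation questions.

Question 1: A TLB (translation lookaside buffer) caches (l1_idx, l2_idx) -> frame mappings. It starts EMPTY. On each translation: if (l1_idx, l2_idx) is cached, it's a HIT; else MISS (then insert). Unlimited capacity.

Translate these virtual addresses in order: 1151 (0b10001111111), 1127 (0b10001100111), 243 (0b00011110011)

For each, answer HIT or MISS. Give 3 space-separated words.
Answer: MISS HIT MISS

Derivation:
vaddr=1151: (4,3) not in TLB -> MISS, insert
vaddr=1127: (4,3) in TLB -> HIT
vaddr=243: (0,7) not in TLB -> MISS, insert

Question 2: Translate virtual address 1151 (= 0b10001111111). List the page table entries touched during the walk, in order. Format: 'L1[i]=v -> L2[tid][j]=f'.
Answer: L1[4]=2 -> L2[2][3]=85

Derivation:
vaddr = 1151 = 0b10001111111
Split: l1_idx=4, l2_idx=3, offset=31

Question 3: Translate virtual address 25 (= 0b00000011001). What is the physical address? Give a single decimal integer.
Answer: 1721

Derivation:
vaddr = 25 = 0b00000011001
Split: l1_idx=0, l2_idx=0, offset=25
L1[0] = 1
L2[1][0] = 53
paddr = 53 * 32 + 25 = 1721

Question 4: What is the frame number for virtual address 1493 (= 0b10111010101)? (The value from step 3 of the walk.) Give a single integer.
Answer: 41

Derivation:
vaddr = 1493: l1_idx=5, l2_idx=6
L1[5] = 0; L2[0][6] = 41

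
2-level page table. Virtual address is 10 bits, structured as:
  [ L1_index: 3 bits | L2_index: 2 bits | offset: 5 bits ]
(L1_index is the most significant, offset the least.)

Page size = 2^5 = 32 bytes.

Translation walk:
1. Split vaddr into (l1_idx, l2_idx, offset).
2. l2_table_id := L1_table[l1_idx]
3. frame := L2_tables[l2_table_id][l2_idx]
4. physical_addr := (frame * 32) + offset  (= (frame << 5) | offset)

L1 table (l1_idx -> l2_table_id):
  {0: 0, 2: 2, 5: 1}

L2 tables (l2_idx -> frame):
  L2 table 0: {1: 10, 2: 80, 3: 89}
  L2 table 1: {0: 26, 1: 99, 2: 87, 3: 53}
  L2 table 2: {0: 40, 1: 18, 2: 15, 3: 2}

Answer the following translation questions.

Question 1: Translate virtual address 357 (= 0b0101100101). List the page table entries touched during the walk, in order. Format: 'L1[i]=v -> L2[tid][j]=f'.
vaddr = 357 = 0b0101100101
Split: l1_idx=2, l2_idx=3, offset=5

Answer: L1[2]=2 -> L2[2][3]=2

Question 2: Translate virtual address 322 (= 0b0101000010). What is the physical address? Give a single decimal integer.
Answer: 482

Derivation:
vaddr = 322 = 0b0101000010
Split: l1_idx=2, l2_idx=2, offset=2
L1[2] = 2
L2[2][2] = 15
paddr = 15 * 32 + 2 = 482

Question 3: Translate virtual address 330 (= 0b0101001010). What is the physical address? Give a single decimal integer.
Answer: 490

Derivation:
vaddr = 330 = 0b0101001010
Split: l1_idx=2, l2_idx=2, offset=10
L1[2] = 2
L2[2][2] = 15
paddr = 15 * 32 + 10 = 490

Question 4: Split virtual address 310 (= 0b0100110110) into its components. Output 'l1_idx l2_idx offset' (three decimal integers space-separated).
Answer: 2 1 22

Derivation:
vaddr = 310 = 0b0100110110
  top 3 bits -> l1_idx = 2
  next 2 bits -> l2_idx = 1
  bottom 5 bits -> offset = 22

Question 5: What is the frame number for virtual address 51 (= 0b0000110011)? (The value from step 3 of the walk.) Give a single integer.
Answer: 10

Derivation:
vaddr = 51: l1_idx=0, l2_idx=1
L1[0] = 0; L2[0][1] = 10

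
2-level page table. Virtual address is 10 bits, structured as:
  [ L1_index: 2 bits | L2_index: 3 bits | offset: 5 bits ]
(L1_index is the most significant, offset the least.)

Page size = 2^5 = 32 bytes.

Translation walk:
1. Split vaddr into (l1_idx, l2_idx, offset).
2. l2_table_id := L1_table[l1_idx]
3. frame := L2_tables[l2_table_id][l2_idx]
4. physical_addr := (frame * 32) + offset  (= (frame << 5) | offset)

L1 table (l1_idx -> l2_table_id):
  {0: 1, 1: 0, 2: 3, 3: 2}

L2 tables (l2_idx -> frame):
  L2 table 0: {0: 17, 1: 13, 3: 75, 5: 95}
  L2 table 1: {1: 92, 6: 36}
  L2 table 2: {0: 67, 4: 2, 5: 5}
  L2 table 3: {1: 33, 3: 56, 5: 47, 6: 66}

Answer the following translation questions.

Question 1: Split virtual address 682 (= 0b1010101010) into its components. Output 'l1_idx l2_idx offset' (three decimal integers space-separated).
Answer: 2 5 10

Derivation:
vaddr = 682 = 0b1010101010
  top 2 bits -> l1_idx = 2
  next 3 bits -> l2_idx = 5
  bottom 5 bits -> offset = 10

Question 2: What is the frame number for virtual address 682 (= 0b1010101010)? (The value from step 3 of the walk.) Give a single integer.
vaddr = 682: l1_idx=2, l2_idx=5
L1[2] = 3; L2[3][5] = 47

Answer: 47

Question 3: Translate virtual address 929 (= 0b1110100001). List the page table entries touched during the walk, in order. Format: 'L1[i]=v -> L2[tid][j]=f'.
vaddr = 929 = 0b1110100001
Split: l1_idx=3, l2_idx=5, offset=1

Answer: L1[3]=2 -> L2[2][5]=5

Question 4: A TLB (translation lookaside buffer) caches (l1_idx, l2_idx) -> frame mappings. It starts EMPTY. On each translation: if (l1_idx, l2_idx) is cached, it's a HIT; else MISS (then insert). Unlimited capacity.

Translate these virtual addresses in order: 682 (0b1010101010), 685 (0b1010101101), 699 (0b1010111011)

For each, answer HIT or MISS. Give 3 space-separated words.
Answer: MISS HIT HIT

Derivation:
vaddr=682: (2,5) not in TLB -> MISS, insert
vaddr=685: (2,5) in TLB -> HIT
vaddr=699: (2,5) in TLB -> HIT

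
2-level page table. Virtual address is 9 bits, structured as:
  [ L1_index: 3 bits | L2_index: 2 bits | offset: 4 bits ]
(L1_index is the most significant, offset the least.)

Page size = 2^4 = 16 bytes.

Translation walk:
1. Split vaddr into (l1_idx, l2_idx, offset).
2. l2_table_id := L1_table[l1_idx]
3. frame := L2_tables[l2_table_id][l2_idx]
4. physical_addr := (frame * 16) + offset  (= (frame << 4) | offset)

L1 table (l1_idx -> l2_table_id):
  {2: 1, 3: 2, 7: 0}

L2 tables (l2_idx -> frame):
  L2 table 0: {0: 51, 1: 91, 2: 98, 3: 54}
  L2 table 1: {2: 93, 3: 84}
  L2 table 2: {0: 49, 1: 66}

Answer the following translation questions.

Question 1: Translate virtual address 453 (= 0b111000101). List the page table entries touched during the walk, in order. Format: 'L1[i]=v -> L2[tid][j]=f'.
Answer: L1[7]=0 -> L2[0][0]=51

Derivation:
vaddr = 453 = 0b111000101
Split: l1_idx=7, l2_idx=0, offset=5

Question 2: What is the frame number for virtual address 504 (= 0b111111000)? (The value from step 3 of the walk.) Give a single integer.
Answer: 54

Derivation:
vaddr = 504: l1_idx=7, l2_idx=3
L1[7] = 0; L2[0][3] = 54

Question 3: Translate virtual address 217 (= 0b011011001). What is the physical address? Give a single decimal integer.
Answer: 1065

Derivation:
vaddr = 217 = 0b011011001
Split: l1_idx=3, l2_idx=1, offset=9
L1[3] = 2
L2[2][1] = 66
paddr = 66 * 16 + 9 = 1065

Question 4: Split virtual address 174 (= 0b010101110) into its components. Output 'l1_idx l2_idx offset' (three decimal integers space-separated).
Answer: 2 2 14

Derivation:
vaddr = 174 = 0b010101110
  top 3 bits -> l1_idx = 2
  next 2 bits -> l2_idx = 2
  bottom 4 bits -> offset = 14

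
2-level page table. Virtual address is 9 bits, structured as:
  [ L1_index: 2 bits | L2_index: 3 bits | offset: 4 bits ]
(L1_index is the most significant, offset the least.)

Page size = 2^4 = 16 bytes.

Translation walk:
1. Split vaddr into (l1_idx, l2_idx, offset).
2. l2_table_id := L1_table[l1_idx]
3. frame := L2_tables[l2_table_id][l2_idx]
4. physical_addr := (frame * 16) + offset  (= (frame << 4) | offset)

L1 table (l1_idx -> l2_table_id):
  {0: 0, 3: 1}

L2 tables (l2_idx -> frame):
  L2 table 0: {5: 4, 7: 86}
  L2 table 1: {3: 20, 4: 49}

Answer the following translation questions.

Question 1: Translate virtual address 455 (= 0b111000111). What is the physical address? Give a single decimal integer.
vaddr = 455 = 0b111000111
Split: l1_idx=3, l2_idx=4, offset=7
L1[3] = 1
L2[1][4] = 49
paddr = 49 * 16 + 7 = 791

Answer: 791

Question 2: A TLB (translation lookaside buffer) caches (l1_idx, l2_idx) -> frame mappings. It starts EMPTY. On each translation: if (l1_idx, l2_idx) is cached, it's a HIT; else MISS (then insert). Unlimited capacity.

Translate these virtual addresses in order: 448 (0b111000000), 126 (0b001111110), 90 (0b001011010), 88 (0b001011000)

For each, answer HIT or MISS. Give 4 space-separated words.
Answer: MISS MISS MISS HIT

Derivation:
vaddr=448: (3,4) not in TLB -> MISS, insert
vaddr=126: (0,7) not in TLB -> MISS, insert
vaddr=90: (0,5) not in TLB -> MISS, insert
vaddr=88: (0,5) in TLB -> HIT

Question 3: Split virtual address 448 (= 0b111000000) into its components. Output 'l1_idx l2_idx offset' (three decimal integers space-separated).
Answer: 3 4 0

Derivation:
vaddr = 448 = 0b111000000
  top 2 bits -> l1_idx = 3
  next 3 bits -> l2_idx = 4
  bottom 4 bits -> offset = 0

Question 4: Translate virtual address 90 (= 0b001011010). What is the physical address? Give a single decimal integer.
Answer: 74

Derivation:
vaddr = 90 = 0b001011010
Split: l1_idx=0, l2_idx=5, offset=10
L1[0] = 0
L2[0][5] = 4
paddr = 4 * 16 + 10 = 74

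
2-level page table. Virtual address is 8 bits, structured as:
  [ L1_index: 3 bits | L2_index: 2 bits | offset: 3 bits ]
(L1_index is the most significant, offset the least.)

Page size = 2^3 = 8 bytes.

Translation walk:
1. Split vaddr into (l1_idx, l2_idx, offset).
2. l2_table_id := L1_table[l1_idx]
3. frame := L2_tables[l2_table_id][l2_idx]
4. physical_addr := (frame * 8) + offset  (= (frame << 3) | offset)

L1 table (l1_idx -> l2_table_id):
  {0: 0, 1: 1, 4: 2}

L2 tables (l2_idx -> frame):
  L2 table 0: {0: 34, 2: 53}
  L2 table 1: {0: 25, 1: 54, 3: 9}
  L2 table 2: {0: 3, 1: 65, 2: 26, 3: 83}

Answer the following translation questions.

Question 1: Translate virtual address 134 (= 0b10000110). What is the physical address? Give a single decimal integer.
Answer: 30

Derivation:
vaddr = 134 = 0b10000110
Split: l1_idx=4, l2_idx=0, offset=6
L1[4] = 2
L2[2][0] = 3
paddr = 3 * 8 + 6 = 30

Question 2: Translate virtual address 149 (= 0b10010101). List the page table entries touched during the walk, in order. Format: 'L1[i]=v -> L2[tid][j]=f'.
vaddr = 149 = 0b10010101
Split: l1_idx=4, l2_idx=2, offset=5

Answer: L1[4]=2 -> L2[2][2]=26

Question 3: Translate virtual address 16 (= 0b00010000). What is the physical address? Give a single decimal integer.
vaddr = 16 = 0b00010000
Split: l1_idx=0, l2_idx=2, offset=0
L1[0] = 0
L2[0][2] = 53
paddr = 53 * 8 + 0 = 424

Answer: 424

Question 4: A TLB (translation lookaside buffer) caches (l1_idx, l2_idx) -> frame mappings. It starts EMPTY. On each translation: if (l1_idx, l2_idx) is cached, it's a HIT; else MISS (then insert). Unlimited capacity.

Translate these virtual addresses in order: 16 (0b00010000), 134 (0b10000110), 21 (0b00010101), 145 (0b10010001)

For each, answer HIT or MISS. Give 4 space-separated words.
vaddr=16: (0,2) not in TLB -> MISS, insert
vaddr=134: (4,0) not in TLB -> MISS, insert
vaddr=21: (0,2) in TLB -> HIT
vaddr=145: (4,2) not in TLB -> MISS, insert

Answer: MISS MISS HIT MISS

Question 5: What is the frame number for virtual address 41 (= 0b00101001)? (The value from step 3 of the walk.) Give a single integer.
vaddr = 41: l1_idx=1, l2_idx=1
L1[1] = 1; L2[1][1] = 54

Answer: 54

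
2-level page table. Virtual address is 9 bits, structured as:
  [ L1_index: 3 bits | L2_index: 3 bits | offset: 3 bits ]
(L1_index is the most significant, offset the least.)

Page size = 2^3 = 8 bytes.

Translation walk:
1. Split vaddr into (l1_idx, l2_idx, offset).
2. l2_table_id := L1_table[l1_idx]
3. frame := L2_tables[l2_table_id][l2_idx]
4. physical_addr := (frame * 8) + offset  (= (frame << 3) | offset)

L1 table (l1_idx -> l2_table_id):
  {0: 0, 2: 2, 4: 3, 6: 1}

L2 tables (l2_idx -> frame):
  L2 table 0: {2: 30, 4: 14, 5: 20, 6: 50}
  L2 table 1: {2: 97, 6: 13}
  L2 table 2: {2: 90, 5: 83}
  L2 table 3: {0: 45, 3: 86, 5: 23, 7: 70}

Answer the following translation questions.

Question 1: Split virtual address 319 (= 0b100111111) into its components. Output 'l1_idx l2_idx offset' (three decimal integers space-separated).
vaddr = 319 = 0b100111111
  top 3 bits -> l1_idx = 4
  next 3 bits -> l2_idx = 7
  bottom 3 bits -> offset = 7

Answer: 4 7 7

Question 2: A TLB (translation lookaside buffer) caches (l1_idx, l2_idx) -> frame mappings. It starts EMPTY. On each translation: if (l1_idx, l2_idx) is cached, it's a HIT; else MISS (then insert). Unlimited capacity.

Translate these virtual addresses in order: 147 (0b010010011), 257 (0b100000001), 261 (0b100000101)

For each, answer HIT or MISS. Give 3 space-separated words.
Answer: MISS MISS HIT

Derivation:
vaddr=147: (2,2) not in TLB -> MISS, insert
vaddr=257: (4,0) not in TLB -> MISS, insert
vaddr=261: (4,0) in TLB -> HIT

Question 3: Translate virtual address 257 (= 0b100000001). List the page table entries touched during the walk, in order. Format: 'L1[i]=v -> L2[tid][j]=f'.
vaddr = 257 = 0b100000001
Split: l1_idx=4, l2_idx=0, offset=1

Answer: L1[4]=3 -> L2[3][0]=45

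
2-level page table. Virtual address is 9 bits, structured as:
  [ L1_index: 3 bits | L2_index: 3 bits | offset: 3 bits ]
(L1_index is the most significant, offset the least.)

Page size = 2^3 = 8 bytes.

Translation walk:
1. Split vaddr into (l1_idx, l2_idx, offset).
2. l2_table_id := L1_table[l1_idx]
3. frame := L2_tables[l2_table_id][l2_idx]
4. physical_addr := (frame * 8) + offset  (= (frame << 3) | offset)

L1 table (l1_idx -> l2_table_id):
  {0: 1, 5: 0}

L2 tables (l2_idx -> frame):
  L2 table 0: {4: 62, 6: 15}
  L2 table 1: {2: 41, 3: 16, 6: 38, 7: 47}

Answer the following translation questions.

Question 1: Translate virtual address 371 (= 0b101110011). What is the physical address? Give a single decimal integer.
vaddr = 371 = 0b101110011
Split: l1_idx=5, l2_idx=6, offset=3
L1[5] = 0
L2[0][6] = 15
paddr = 15 * 8 + 3 = 123

Answer: 123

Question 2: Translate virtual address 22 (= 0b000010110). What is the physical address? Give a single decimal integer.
vaddr = 22 = 0b000010110
Split: l1_idx=0, l2_idx=2, offset=6
L1[0] = 1
L2[1][2] = 41
paddr = 41 * 8 + 6 = 334

Answer: 334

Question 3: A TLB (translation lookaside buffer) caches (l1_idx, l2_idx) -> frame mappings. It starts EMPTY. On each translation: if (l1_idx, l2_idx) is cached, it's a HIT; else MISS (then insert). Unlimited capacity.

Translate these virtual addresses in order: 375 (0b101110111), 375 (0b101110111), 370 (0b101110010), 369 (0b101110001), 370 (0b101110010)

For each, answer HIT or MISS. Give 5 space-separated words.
vaddr=375: (5,6) not in TLB -> MISS, insert
vaddr=375: (5,6) in TLB -> HIT
vaddr=370: (5,6) in TLB -> HIT
vaddr=369: (5,6) in TLB -> HIT
vaddr=370: (5,6) in TLB -> HIT

Answer: MISS HIT HIT HIT HIT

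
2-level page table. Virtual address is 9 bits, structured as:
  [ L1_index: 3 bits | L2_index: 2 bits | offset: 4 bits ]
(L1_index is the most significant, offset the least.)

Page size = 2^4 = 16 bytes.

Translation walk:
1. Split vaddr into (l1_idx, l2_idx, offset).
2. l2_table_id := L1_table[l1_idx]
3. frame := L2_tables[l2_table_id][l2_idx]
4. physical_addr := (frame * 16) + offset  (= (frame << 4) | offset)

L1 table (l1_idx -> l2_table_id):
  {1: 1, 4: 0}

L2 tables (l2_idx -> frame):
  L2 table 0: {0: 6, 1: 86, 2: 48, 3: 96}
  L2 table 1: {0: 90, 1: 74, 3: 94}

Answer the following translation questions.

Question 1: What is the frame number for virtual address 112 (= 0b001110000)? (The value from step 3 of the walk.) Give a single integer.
Answer: 94

Derivation:
vaddr = 112: l1_idx=1, l2_idx=3
L1[1] = 1; L2[1][3] = 94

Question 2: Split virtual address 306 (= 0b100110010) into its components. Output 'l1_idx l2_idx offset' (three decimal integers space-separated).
vaddr = 306 = 0b100110010
  top 3 bits -> l1_idx = 4
  next 2 bits -> l2_idx = 3
  bottom 4 bits -> offset = 2

Answer: 4 3 2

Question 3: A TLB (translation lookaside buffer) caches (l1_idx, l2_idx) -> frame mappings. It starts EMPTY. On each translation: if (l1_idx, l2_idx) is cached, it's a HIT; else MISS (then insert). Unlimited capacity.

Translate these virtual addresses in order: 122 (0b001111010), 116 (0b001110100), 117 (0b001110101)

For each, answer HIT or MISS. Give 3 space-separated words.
Answer: MISS HIT HIT

Derivation:
vaddr=122: (1,3) not in TLB -> MISS, insert
vaddr=116: (1,3) in TLB -> HIT
vaddr=117: (1,3) in TLB -> HIT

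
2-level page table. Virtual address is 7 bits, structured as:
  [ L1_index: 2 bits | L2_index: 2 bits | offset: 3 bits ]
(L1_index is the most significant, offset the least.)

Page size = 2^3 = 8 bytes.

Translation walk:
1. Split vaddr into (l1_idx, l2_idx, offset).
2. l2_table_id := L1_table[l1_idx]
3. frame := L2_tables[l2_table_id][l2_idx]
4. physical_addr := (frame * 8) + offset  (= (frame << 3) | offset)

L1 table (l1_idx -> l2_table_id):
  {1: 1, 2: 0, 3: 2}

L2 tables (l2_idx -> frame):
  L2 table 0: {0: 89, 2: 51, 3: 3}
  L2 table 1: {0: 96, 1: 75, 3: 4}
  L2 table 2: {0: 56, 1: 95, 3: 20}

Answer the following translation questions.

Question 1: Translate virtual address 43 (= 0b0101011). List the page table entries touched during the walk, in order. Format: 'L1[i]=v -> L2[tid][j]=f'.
Answer: L1[1]=1 -> L2[1][1]=75

Derivation:
vaddr = 43 = 0b0101011
Split: l1_idx=1, l2_idx=1, offset=3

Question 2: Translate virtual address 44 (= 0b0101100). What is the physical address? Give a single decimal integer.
vaddr = 44 = 0b0101100
Split: l1_idx=1, l2_idx=1, offset=4
L1[1] = 1
L2[1][1] = 75
paddr = 75 * 8 + 4 = 604

Answer: 604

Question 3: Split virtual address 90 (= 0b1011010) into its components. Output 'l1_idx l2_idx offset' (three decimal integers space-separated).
vaddr = 90 = 0b1011010
  top 2 bits -> l1_idx = 2
  next 2 bits -> l2_idx = 3
  bottom 3 bits -> offset = 2

Answer: 2 3 2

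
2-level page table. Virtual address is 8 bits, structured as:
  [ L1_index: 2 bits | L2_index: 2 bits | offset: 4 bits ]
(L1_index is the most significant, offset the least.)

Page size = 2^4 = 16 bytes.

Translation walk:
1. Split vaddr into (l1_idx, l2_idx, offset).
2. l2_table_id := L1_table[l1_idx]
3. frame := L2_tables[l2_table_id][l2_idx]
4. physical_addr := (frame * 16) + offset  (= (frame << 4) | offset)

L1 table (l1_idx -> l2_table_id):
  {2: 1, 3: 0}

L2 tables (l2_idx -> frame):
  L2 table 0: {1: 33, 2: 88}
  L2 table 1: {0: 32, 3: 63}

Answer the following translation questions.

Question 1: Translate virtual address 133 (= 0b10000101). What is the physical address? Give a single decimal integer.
Answer: 517

Derivation:
vaddr = 133 = 0b10000101
Split: l1_idx=2, l2_idx=0, offset=5
L1[2] = 1
L2[1][0] = 32
paddr = 32 * 16 + 5 = 517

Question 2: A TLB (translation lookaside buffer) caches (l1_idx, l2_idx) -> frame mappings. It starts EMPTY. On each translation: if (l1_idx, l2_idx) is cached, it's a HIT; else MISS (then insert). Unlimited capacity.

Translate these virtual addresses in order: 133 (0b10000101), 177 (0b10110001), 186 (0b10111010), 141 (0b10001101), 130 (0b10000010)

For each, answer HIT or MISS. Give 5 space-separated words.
Answer: MISS MISS HIT HIT HIT

Derivation:
vaddr=133: (2,0) not in TLB -> MISS, insert
vaddr=177: (2,3) not in TLB -> MISS, insert
vaddr=186: (2,3) in TLB -> HIT
vaddr=141: (2,0) in TLB -> HIT
vaddr=130: (2,0) in TLB -> HIT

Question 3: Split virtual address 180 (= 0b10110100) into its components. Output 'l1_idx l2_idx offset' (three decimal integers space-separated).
vaddr = 180 = 0b10110100
  top 2 bits -> l1_idx = 2
  next 2 bits -> l2_idx = 3
  bottom 4 bits -> offset = 4

Answer: 2 3 4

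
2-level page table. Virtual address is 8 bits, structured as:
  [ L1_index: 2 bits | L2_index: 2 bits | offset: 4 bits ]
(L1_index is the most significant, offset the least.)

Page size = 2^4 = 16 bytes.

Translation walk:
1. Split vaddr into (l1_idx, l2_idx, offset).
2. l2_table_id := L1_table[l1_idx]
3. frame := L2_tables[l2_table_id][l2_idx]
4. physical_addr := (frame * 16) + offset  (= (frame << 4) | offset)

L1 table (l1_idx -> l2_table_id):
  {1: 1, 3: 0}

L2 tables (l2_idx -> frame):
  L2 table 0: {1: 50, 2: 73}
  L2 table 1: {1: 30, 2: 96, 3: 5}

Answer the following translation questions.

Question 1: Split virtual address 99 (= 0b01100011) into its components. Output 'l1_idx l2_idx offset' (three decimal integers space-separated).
Answer: 1 2 3

Derivation:
vaddr = 99 = 0b01100011
  top 2 bits -> l1_idx = 1
  next 2 bits -> l2_idx = 2
  bottom 4 bits -> offset = 3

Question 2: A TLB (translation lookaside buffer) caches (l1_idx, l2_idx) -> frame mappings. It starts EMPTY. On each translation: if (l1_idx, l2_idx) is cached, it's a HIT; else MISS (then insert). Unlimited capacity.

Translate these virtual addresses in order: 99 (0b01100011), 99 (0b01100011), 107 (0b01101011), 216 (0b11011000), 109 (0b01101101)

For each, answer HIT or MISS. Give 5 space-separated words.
Answer: MISS HIT HIT MISS HIT

Derivation:
vaddr=99: (1,2) not in TLB -> MISS, insert
vaddr=99: (1,2) in TLB -> HIT
vaddr=107: (1,2) in TLB -> HIT
vaddr=216: (3,1) not in TLB -> MISS, insert
vaddr=109: (1,2) in TLB -> HIT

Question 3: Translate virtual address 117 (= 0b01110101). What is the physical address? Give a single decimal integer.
Answer: 85

Derivation:
vaddr = 117 = 0b01110101
Split: l1_idx=1, l2_idx=3, offset=5
L1[1] = 1
L2[1][3] = 5
paddr = 5 * 16 + 5 = 85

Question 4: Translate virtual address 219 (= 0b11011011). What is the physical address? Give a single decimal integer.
vaddr = 219 = 0b11011011
Split: l1_idx=3, l2_idx=1, offset=11
L1[3] = 0
L2[0][1] = 50
paddr = 50 * 16 + 11 = 811

Answer: 811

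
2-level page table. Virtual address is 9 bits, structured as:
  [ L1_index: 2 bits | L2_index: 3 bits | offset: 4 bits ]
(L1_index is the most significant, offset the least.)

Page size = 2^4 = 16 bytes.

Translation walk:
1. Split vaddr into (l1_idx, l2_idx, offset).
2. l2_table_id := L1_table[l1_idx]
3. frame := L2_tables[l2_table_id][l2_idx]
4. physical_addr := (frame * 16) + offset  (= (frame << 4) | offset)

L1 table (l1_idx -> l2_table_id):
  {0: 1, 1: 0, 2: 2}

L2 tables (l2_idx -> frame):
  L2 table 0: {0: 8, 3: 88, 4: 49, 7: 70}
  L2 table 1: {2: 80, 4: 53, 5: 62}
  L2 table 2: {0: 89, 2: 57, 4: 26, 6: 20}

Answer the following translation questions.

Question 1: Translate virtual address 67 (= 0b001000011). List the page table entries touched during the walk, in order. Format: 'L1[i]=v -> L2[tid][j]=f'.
vaddr = 67 = 0b001000011
Split: l1_idx=0, l2_idx=4, offset=3

Answer: L1[0]=1 -> L2[1][4]=53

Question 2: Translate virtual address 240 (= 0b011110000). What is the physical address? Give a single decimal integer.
Answer: 1120

Derivation:
vaddr = 240 = 0b011110000
Split: l1_idx=1, l2_idx=7, offset=0
L1[1] = 0
L2[0][7] = 70
paddr = 70 * 16 + 0 = 1120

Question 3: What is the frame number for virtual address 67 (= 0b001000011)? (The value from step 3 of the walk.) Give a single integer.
vaddr = 67: l1_idx=0, l2_idx=4
L1[0] = 1; L2[1][4] = 53

Answer: 53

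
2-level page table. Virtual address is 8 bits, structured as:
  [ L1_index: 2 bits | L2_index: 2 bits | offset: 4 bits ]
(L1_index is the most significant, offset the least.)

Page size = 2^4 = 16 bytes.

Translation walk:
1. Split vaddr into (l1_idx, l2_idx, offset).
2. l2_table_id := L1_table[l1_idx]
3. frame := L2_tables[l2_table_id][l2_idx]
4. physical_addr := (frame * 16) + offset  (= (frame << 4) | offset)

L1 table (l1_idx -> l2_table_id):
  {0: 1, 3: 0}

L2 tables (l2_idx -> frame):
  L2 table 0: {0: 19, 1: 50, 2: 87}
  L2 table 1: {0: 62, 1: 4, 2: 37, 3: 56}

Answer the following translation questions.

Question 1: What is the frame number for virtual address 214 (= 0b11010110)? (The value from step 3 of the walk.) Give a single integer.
Answer: 50

Derivation:
vaddr = 214: l1_idx=3, l2_idx=1
L1[3] = 0; L2[0][1] = 50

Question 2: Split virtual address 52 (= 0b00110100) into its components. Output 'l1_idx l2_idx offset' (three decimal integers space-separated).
vaddr = 52 = 0b00110100
  top 2 bits -> l1_idx = 0
  next 2 bits -> l2_idx = 3
  bottom 4 bits -> offset = 4

Answer: 0 3 4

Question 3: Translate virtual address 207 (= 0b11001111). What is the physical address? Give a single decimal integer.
vaddr = 207 = 0b11001111
Split: l1_idx=3, l2_idx=0, offset=15
L1[3] = 0
L2[0][0] = 19
paddr = 19 * 16 + 15 = 319

Answer: 319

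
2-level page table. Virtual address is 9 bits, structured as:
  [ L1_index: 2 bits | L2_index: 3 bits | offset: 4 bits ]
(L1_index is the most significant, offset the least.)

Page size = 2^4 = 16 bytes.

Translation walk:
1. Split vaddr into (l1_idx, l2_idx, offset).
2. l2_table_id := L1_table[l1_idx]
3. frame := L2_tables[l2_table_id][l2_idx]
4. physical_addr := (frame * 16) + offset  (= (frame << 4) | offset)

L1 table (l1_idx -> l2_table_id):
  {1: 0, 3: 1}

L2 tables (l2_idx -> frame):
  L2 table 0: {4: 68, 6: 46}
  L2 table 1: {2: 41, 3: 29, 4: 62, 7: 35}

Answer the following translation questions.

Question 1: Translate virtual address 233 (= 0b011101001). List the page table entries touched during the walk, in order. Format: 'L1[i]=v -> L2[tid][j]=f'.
Answer: L1[1]=0 -> L2[0][6]=46

Derivation:
vaddr = 233 = 0b011101001
Split: l1_idx=1, l2_idx=6, offset=9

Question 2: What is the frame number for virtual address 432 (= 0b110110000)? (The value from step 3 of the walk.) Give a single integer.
vaddr = 432: l1_idx=3, l2_idx=3
L1[3] = 1; L2[1][3] = 29

Answer: 29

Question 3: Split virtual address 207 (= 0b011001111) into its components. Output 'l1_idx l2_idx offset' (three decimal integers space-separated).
Answer: 1 4 15

Derivation:
vaddr = 207 = 0b011001111
  top 2 bits -> l1_idx = 1
  next 3 bits -> l2_idx = 4
  bottom 4 bits -> offset = 15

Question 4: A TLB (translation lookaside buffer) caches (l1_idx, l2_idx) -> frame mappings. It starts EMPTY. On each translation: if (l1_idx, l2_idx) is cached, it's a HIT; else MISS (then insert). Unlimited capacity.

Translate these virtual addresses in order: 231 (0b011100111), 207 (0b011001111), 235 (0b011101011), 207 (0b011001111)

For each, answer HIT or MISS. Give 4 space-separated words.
Answer: MISS MISS HIT HIT

Derivation:
vaddr=231: (1,6) not in TLB -> MISS, insert
vaddr=207: (1,4) not in TLB -> MISS, insert
vaddr=235: (1,6) in TLB -> HIT
vaddr=207: (1,4) in TLB -> HIT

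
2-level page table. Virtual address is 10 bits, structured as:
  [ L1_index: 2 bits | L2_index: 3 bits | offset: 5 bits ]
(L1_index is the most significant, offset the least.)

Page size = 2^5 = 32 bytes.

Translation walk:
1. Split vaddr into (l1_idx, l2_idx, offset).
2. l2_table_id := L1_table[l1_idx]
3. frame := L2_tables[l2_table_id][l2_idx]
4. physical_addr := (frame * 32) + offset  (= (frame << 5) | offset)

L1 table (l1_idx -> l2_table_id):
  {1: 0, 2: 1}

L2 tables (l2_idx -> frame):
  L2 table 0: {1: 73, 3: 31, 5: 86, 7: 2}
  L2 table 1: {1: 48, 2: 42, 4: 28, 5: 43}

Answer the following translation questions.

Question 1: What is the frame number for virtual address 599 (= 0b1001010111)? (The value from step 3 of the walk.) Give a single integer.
Answer: 42

Derivation:
vaddr = 599: l1_idx=2, l2_idx=2
L1[2] = 1; L2[1][2] = 42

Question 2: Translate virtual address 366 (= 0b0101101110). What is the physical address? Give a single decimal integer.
vaddr = 366 = 0b0101101110
Split: l1_idx=1, l2_idx=3, offset=14
L1[1] = 0
L2[0][3] = 31
paddr = 31 * 32 + 14 = 1006

Answer: 1006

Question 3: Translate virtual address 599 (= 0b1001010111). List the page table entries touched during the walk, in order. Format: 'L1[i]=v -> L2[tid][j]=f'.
Answer: L1[2]=1 -> L2[1][2]=42

Derivation:
vaddr = 599 = 0b1001010111
Split: l1_idx=2, l2_idx=2, offset=23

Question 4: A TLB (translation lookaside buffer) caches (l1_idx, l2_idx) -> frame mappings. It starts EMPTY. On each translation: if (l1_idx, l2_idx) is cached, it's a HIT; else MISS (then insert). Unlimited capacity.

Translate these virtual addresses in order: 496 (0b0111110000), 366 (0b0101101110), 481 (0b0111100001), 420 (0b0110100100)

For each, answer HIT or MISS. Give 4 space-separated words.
vaddr=496: (1,7) not in TLB -> MISS, insert
vaddr=366: (1,3) not in TLB -> MISS, insert
vaddr=481: (1,7) in TLB -> HIT
vaddr=420: (1,5) not in TLB -> MISS, insert

Answer: MISS MISS HIT MISS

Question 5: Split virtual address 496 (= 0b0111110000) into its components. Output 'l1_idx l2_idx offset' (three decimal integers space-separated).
Answer: 1 7 16

Derivation:
vaddr = 496 = 0b0111110000
  top 2 bits -> l1_idx = 1
  next 3 bits -> l2_idx = 7
  bottom 5 bits -> offset = 16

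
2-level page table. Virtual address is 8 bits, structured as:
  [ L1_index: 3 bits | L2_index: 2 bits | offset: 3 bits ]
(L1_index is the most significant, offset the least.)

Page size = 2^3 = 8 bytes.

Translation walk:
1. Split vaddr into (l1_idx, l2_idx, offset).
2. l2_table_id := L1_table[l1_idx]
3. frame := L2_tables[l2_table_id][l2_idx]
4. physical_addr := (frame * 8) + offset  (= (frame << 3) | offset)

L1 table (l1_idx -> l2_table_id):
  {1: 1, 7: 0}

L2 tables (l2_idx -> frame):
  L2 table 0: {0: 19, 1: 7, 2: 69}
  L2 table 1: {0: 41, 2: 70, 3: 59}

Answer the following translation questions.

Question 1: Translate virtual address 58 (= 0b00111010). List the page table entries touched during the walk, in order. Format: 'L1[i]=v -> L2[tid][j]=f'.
vaddr = 58 = 0b00111010
Split: l1_idx=1, l2_idx=3, offset=2

Answer: L1[1]=1 -> L2[1][3]=59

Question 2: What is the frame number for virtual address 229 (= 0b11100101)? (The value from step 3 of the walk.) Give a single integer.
Answer: 19

Derivation:
vaddr = 229: l1_idx=7, l2_idx=0
L1[7] = 0; L2[0][0] = 19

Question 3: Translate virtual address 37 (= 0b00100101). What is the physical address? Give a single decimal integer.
Answer: 333

Derivation:
vaddr = 37 = 0b00100101
Split: l1_idx=1, l2_idx=0, offset=5
L1[1] = 1
L2[1][0] = 41
paddr = 41 * 8 + 5 = 333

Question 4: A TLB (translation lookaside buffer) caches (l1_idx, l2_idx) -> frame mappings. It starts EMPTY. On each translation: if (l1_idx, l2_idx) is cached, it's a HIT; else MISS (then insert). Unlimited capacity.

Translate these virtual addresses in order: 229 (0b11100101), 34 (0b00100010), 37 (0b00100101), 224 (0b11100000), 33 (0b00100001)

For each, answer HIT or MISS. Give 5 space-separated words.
Answer: MISS MISS HIT HIT HIT

Derivation:
vaddr=229: (7,0) not in TLB -> MISS, insert
vaddr=34: (1,0) not in TLB -> MISS, insert
vaddr=37: (1,0) in TLB -> HIT
vaddr=224: (7,0) in TLB -> HIT
vaddr=33: (1,0) in TLB -> HIT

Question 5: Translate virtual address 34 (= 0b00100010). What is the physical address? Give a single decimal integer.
Answer: 330

Derivation:
vaddr = 34 = 0b00100010
Split: l1_idx=1, l2_idx=0, offset=2
L1[1] = 1
L2[1][0] = 41
paddr = 41 * 8 + 2 = 330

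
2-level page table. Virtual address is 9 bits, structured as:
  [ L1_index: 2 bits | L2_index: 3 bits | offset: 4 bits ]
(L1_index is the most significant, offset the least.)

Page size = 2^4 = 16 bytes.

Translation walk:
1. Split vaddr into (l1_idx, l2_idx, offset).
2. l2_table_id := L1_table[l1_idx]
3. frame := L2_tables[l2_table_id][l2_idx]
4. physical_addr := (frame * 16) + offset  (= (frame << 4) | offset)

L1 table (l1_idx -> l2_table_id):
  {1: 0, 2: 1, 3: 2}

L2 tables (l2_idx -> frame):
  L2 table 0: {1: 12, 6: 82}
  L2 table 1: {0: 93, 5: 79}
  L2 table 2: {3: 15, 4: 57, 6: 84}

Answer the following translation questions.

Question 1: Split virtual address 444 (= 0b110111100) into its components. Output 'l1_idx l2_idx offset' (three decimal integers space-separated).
Answer: 3 3 12

Derivation:
vaddr = 444 = 0b110111100
  top 2 bits -> l1_idx = 3
  next 3 bits -> l2_idx = 3
  bottom 4 bits -> offset = 12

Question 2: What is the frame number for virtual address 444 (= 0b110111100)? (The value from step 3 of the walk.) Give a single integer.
Answer: 15

Derivation:
vaddr = 444: l1_idx=3, l2_idx=3
L1[3] = 2; L2[2][3] = 15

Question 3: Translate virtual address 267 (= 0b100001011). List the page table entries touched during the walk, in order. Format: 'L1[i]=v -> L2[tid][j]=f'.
Answer: L1[2]=1 -> L2[1][0]=93

Derivation:
vaddr = 267 = 0b100001011
Split: l1_idx=2, l2_idx=0, offset=11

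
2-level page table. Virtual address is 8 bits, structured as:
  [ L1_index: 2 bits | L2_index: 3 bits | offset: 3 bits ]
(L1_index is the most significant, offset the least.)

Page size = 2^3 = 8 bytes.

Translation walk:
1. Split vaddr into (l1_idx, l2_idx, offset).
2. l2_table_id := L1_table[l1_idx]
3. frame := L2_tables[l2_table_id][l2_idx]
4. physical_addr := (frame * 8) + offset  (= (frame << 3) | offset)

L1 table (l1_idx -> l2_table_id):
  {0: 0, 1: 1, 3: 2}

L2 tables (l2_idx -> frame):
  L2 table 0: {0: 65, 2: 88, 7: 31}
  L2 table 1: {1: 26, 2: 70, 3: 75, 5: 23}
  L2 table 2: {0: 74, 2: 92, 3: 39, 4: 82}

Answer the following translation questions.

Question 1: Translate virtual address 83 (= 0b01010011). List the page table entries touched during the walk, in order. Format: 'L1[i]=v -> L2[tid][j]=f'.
Answer: L1[1]=1 -> L2[1][2]=70

Derivation:
vaddr = 83 = 0b01010011
Split: l1_idx=1, l2_idx=2, offset=3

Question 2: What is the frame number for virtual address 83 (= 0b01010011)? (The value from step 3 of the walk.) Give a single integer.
vaddr = 83: l1_idx=1, l2_idx=2
L1[1] = 1; L2[1][2] = 70

Answer: 70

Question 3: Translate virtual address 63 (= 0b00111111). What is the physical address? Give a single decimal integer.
Answer: 255

Derivation:
vaddr = 63 = 0b00111111
Split: l1_idx=0, l2_idx=7, offset=7
L1[0] = 0
L2[0][7] = 31
paddr = 31 * 8 + 7 = 255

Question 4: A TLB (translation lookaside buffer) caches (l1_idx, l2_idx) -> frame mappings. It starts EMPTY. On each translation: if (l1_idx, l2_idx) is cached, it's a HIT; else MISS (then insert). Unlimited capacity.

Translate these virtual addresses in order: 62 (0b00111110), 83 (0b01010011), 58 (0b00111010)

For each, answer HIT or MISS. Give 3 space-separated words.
vaddr=62: (0,7) not in TLB -> MISS, insert
vaddr=83: (1,2) not in TLB -> MISS, insert
vaddr=58: (0,7) in TLB -> HIT

Answer: MISS MISS HIT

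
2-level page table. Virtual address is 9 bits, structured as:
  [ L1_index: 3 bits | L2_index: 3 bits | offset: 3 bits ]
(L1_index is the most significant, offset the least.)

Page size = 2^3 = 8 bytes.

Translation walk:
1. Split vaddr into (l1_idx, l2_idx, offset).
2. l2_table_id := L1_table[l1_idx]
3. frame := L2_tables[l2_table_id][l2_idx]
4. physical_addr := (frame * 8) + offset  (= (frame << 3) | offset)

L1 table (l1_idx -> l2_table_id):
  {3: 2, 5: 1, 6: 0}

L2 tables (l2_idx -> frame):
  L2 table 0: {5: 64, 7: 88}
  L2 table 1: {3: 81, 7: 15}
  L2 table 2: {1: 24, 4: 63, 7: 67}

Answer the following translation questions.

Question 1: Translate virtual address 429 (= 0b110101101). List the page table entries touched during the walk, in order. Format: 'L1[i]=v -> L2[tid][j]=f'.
Answer: L1[6]=0 -> L2[0][5]=64

Derivation:
vaddr = 429 = 0b110101101
Split: l1_idx=6, l2_idx=5, offset=5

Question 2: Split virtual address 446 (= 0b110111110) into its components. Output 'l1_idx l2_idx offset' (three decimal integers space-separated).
Answer: 6 7 6

Derivation:
vaddr = 446 = 0b110111110
  top 3 bits -> l1_idx = 6
  next 3 bits -> l2_idx = 7
  bottom 3 bits -> offset = 6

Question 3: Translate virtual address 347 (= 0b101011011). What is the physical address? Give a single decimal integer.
Answer: 651

Derivation:
vaddr = 347 = 0b101011011
Split: l1_idx=5, l2_idx=3, offset=3
L1[5] = 1
L2[1][3] = 81
paddr = 81 * 8 + 3 = 651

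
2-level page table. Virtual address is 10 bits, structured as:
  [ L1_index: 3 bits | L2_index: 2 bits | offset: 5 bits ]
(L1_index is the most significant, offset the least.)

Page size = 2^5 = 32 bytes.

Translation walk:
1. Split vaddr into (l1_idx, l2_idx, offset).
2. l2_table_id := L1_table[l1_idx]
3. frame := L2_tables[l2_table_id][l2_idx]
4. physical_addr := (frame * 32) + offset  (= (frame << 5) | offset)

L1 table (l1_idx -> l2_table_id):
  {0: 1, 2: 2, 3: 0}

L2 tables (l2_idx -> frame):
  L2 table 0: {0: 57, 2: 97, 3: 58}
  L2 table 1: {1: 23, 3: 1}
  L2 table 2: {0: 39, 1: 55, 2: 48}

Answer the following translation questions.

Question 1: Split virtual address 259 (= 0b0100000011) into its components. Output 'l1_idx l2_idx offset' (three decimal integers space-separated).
Answer: 2 0 3

Derivation:
vaddr = 259 = 0b0100000011
  top 3 bits -> l1_idx = 2
  next 2 bits -> l2_idx = 0
  bottom 5 bits -> offset = 3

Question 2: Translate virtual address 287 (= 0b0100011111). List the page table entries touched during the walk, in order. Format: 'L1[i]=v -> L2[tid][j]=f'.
Answer: L1[2]=2 -> L2[2][0]=39

Derivation:
vaddr = 287 = 0b0100011111
Split: l1_idx=2, l2_idx=0, offset=31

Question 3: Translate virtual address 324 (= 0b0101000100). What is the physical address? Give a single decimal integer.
Answer: 1540

Derivation:
vaddr = 324 = 0b0101000100
Split: l1_idx=2, l2_idx=2, offset=4
L1[2] = 2
L2[2][2] = 48
paddr = 48 * 32 + 4 = 1540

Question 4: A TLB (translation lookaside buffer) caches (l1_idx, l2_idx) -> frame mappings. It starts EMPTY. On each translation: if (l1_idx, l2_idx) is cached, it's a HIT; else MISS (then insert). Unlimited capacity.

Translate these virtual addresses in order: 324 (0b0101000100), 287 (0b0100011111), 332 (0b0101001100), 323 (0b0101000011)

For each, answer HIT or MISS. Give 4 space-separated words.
vaddr=324: (2,2) not in TLB -> MISS, insert
vaddr=287: (2,0) not in TLB -> MISS, insert
vaddr=332: (2,2) in TLB -> HIT
vaddr=323: (2,2) in TLB -> HIT

Answer: MISS MISS HIT HIT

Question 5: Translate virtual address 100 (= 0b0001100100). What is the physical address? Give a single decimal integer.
Answer: 36

Derivation:
vaddr = 100 = 0b0001100100
Split: l1_idx=0, l2_idx=3, offset=4
L1[0] = 1
L2[1][3] = 1
paddr = 1 * 32 + 4 = 36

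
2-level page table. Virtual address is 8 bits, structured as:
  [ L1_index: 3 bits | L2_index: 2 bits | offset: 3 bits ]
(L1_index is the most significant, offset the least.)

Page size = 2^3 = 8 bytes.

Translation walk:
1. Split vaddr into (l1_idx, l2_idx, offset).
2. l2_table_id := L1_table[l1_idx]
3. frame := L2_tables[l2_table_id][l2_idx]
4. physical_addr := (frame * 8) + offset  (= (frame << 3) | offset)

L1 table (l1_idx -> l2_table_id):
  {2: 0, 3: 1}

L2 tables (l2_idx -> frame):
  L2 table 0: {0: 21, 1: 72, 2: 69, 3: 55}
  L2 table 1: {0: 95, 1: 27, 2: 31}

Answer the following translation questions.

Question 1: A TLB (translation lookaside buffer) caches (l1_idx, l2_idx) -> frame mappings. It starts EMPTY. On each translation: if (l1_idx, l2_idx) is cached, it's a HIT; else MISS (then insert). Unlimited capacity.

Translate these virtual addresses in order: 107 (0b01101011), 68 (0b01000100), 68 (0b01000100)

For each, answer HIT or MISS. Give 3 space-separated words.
Answer: MISS MISS HIT

Derivation:
vaddr=107: (3,1) not in TLB -> MISS, insert
vaddr=68: (2,0) not in TLB -> MISS, insert
vaddr=68: (2,0) in TLB -> HIT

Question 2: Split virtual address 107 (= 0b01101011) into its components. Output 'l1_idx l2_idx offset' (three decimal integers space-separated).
Answer: 3 1 3

Derivation:
vaddr = 107 = 0b01101011
  top 3 bits -> l1_idx = 3
  next 2 bits -> l2_idx = 1
  bottom 3 bits -> offset = 3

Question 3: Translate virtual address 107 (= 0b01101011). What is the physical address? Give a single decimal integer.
Answer: 219

Derivation:
vaddr = 107 = 0b01101011
Split: l1_idx=3, l2_idx=1, offset=3
L1[3] = 1
L2[1][1] = 27
paddr = 27 * 8 + 3 = 219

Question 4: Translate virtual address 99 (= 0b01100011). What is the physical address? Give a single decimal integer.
Answer: 763

Derivation:
vaddr = 99 = 0b01100011
Split: l1_idx=3, l2_idx=0, offset=3
L1[3] = 1
L2[1][0] = 95
paddr = 95 * 8 + 3 = 763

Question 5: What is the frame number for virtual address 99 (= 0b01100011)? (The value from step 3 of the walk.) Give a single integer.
Answer: 95

Derivation:
vaddr = 99: l1_idx=3, l2_idx=0
L1[3] = 1; L2[1][0] = 95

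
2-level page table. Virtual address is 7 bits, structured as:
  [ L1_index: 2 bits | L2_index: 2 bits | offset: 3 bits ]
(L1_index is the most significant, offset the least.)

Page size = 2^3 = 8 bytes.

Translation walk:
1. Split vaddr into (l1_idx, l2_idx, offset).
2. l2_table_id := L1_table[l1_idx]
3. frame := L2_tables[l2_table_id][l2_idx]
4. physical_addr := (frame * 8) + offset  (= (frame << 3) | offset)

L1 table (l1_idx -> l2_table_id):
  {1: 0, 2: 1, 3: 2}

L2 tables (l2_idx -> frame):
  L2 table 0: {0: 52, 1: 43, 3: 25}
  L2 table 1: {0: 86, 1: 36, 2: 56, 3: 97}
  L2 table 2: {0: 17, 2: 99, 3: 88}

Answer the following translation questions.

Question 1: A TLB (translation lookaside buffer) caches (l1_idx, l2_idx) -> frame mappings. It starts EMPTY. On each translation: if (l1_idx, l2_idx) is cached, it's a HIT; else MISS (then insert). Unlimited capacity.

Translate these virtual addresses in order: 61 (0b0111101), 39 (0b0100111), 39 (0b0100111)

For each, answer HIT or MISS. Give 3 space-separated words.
vaddr=61: (1,3) not in TLB -> MISS, insert
vaddr=39: (1,0) not in TLB -> MISS, insert
vaddr=39: (1,0) in TLB -> HIT

Answer: MISS MISS HIT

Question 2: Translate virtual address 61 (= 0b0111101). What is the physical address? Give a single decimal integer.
vaddr = 61 = 0b0111101
Split: l1_idx=1, l2_idx=3, offset=5
L1[1] = 0
L2[0][3] = 25
paddr = 25 * 8 + 5 = 205

Answer: 205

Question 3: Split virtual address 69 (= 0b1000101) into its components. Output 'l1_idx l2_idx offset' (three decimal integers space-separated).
vaddr = 69 = 0b1000101
  top 2 bits -> l1_idx = 2
  next 2 bits -> l2_idx = 0
  bottom 3 bits -> offset = 5

Answer: 2 0 5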